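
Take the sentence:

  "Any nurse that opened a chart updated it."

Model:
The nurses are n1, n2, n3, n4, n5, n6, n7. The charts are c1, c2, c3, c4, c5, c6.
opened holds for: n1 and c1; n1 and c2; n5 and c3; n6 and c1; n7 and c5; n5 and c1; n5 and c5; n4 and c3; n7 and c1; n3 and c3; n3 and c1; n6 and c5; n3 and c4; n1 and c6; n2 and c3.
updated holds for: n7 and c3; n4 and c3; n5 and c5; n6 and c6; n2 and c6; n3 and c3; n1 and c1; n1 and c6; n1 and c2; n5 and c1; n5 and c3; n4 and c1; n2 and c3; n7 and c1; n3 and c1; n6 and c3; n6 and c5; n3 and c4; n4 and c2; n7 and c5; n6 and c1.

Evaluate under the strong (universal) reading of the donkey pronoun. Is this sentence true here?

"it" takes "a chart" as antecedent — a donkey pronoun bound across the clause boundary.
Strong reading: for every (n,c) with opened(n,c), updated(n,c).
Restrictor pairs: (n1,c1) ✓  (n1,c2) ✓  (n1,c6) ✓  (n2,c3) ✓  (n3,c1) ✓  (n3,c3) ✓  (n3,c4) ✓  (n4,c3) ✓  (n5,c1) ✓  (n5,c3) ✓  (n5,c5) ✓  (n6,c1) ✓  (n6,c5) ✓  (n7,c1) ✓  (n7,c5) ✓
Every restrictor pair satisfies the scope.

True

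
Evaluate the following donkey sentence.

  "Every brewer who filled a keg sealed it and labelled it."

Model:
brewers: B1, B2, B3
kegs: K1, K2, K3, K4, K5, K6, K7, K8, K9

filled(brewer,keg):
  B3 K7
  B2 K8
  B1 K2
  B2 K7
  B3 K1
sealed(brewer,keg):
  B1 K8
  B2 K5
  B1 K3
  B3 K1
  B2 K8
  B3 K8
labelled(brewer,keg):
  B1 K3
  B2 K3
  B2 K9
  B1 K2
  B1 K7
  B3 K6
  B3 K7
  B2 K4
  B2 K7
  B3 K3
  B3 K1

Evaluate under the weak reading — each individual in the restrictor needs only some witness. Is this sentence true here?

False

"it" takes "a keg" as antecedent — a donkey pronoun bound across the clause boundary.
Weak reading: every brewer b with some filled-keg has at least one filled-keg k such that sealed(b,k) ∧ labelled(b,k).
Per brewer: B1:✗  B2:✗  B3:✓
B1 has no witness among its filled-kegs.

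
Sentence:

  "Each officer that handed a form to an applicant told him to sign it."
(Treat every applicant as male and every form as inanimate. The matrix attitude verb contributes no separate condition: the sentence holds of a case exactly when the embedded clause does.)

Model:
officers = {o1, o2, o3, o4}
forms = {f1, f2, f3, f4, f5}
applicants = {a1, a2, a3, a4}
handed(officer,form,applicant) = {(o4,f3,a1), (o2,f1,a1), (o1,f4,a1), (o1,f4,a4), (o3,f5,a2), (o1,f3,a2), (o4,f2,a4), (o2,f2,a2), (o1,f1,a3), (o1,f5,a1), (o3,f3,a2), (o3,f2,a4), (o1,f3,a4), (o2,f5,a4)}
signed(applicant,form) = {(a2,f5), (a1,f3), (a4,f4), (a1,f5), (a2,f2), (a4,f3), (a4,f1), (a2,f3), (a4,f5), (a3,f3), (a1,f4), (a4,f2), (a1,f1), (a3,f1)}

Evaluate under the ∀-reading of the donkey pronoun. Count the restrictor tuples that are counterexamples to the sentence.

0

"him" takes "an applicant" as antecedent and "it" takes "a form"; both are donkey pronouns co-varying with the restrictor.
Strong reading: for every (o,f,a) with handed(o,f,a), signed(a,f).
Restrictor triples: (o1,f1,a3)→signed(a3,f1) ✓  (o1,f3,a2)→signed(a2,f3) ✓  (o1,f3,a4)→signed(a4,f3) ✓  (o1,f4,a1)→signed(a1,f4) ✓  (o1,f4,a4)→signed(a4,f4) ✓  (o1,f5,a1)→signed(a1,f5) ✓  (o2,f1,a1)→signed(a1,f1) ✓  (o2,f2,a2)→signed(a2,f2) ✓  (o2,f5,a4)→signed(a4,f5) ✓  (o3,f2,a4)→signed(a4,f2) ✓  (o3,f3,a2)→signed(a2,f3) ✓  (o3,f5,a2)→signed(a2,f5) ✓  (o4,f2,a4)→signed(a4,f2) ✓  (o4,f3,a1)→signed(a1,f3) ✓
Counterexamples (restrictor triples failing the scope): 0.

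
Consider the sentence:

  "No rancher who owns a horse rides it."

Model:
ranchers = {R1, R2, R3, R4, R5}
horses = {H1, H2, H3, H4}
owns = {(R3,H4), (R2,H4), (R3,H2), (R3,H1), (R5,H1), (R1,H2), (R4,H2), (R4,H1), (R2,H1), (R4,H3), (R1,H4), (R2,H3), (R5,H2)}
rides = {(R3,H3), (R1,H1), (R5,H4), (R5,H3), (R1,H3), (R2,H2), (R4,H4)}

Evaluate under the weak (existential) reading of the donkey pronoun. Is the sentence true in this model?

True

"it" takes "a horse" as antecedent — a donkey pronoun bound across the clause boundary.
Truth condition: for no (r,h) with owns(r,h) does rides(r,h) hold.
Restrictor pairs — does the scope hold? (R1,H2):fails  (R1,H4):fails  (R2,H1):fails  (R2,H3):fails  (R2,H4):fails  (R3,H1):fails  (R3,H2):fails  (R3,H4):fails  (R4,H1):fails  (R4,H2):fails  (R4,H3):fails  (R5,H1):fails  (R5,H2):fails
Scope holds for no restrictor pair, so the sentence is true.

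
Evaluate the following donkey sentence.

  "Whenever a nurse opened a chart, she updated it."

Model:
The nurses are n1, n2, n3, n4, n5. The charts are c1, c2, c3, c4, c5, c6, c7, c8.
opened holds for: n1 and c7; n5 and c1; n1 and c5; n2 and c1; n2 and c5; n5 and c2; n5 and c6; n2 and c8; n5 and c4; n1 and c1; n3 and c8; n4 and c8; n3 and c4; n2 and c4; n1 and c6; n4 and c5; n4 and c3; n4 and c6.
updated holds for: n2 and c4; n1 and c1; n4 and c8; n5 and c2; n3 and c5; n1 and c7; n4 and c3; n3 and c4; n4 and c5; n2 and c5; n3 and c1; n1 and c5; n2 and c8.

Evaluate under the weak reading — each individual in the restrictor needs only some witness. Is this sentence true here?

True

"it" takes "a chart" as antecedent — a donkey pronoun bound across the clause boundary.
Weak reading: every nurse n with some opened-chart has at least one opened-chart c such that updated(n,c).
Per nurse: n1:✓  n2:✓  n3:✓  n4:✓  n5:✓
Every nurse in the restrictor has a witness.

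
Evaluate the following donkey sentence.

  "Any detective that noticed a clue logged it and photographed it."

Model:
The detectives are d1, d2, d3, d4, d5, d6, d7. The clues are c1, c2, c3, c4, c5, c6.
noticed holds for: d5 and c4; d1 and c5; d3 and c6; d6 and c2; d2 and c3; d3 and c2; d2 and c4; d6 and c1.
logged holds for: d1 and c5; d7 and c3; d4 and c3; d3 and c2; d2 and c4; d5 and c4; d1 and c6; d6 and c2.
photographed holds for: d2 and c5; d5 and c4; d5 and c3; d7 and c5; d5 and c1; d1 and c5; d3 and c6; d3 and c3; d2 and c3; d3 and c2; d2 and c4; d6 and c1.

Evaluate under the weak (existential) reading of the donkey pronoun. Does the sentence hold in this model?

False

"it" takes "a clue" as antecedent — a donkey pronoun bound across the clause boundary.
Weak reading: every detective d with some noticed-clue has at least one noticed-clue c such that logged(d,c) ∧ photographed(d,c).
Per detective: d1:✓  d2:✓  d3:✓  d5:✓  d6:✗
d6 has no witness among its noticed-clues.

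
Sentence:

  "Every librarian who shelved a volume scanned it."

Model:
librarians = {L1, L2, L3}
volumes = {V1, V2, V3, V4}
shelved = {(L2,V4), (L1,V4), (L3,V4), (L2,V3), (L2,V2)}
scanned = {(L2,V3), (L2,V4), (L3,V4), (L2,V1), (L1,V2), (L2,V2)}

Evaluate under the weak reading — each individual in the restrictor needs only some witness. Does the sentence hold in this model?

"it" takes "a volume" as antecedent — a donkey pronoun bound across the clause boundary.
Weak reading: every librarian l with some shelved-volume has at least one shelved-volume v such that scanned(l,v).
Per librarian: L1:✗  L2:✓  L3:✓
L1 has no witness among its shelved-volumes.

False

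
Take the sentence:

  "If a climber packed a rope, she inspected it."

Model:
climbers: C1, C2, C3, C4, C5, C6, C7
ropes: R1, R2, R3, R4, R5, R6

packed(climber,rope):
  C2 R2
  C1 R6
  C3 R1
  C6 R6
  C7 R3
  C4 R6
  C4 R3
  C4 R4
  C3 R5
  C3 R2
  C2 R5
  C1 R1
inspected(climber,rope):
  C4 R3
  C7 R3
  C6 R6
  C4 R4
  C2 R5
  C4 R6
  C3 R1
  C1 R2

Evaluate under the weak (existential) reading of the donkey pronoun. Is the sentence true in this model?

False

"it" takes "a rope" as antecedent — a donkey pronoun bound across the clause boundary.
Weak reading: every climber c with some packed-rope has at least one packed-rope r such that inspected(c,r).
Per climber: C1:✗  C2:✓  C3:✓  C4:✓  C6:✓  C7:✓
C1 has no witness among its packed-ropes.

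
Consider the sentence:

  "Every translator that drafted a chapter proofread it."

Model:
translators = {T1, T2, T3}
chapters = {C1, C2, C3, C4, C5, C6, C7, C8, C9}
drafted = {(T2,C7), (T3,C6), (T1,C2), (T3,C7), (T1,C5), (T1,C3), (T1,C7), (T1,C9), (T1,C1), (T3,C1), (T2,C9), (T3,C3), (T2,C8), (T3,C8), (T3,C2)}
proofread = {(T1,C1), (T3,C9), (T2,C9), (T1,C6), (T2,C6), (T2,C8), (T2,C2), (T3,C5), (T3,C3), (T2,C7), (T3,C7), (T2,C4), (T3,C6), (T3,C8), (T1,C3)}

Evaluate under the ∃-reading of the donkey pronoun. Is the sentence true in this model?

"it" takes "a chapter" as antecedent — a donkey pronoun bound across the clause boundary.
Weak reading: every translator t with some drafted-chapter has at least one drafted-chapter c such that proofread(t,c).
Per translator: T1:✓  T2:✓  T3:✓
Every translator in the restrictor has a witness.

True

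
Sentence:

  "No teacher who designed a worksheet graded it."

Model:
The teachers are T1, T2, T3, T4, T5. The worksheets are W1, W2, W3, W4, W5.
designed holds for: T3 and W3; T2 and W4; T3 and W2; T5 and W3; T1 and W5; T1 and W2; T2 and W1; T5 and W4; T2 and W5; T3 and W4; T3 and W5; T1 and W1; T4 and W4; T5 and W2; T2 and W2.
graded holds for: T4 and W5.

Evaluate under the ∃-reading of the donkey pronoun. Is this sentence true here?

True

"it" takes "a worksheet" as antecedent — a donkey pronoun bound across the clause boundary.
Truth condition: for no (t,w) with designed(t,w) does graded(t,w) hold.
Restrictor pairs — does the scope hold? (T1,W1):fails  (T1,W2):fails  (T1,W5):fails  (T2,W1):fails  (T2,W2):fails  (T2,W4):fails  (T2,W5):fails  (T3,W2):fails  (T3,W3):fails  (T3,W4):fails  (T3,W5):fails  (T4,W4):fails  (T5,W2):fails  (T5,W3):fails  (T5,W4):fails
Scope holds for no restrictor pair, so the sentence is true.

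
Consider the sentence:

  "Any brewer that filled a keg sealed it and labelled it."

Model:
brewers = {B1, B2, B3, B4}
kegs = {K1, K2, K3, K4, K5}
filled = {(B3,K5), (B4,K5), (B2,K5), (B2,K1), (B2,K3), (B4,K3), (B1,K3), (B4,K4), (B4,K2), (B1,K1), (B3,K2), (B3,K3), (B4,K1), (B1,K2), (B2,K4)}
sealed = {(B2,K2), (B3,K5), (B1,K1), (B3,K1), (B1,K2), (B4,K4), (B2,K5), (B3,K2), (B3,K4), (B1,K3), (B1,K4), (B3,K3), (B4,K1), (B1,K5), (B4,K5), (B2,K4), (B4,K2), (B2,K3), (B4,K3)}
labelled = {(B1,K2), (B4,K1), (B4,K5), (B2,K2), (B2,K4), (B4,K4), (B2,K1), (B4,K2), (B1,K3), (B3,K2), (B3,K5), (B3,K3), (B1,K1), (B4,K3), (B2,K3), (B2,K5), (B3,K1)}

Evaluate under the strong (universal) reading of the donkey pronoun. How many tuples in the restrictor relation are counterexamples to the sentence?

"it" takes "a keg" as antecedent — a donkey pronoun bound across the clause boundary.
Strong reading: for every (b,k) with filled(b,k), sealed(b,k) ∧ labelled(b,k).
Restrictor pairs: (B1,K1) ✓  (B1,K2) ✓  (B1,K3) ✓  (B2,K1) ✗  (B2,K3) ✓  (B2,K4) ✓  (B2,K5) ✓  (B3,K2) ✓  (B3,K3) ✓  (B3,K5) ✓  (B4,K1) ✓  (B4,K2) ✓  (B4,K3) ✓  (B4,K4) ✓  (B4,K5) ✓
Counterexamples (restrictor pairs failing the scope): 1.

1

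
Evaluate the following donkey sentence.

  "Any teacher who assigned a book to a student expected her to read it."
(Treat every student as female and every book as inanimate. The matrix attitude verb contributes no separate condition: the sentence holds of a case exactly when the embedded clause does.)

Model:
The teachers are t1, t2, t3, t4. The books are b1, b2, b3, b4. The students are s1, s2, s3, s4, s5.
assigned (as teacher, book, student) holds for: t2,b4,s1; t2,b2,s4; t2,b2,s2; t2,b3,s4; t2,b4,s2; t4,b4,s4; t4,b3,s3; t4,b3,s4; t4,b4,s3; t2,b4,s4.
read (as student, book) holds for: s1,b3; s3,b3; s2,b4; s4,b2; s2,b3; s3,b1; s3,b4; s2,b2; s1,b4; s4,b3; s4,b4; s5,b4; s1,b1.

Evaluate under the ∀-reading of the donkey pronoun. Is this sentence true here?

"her" takes "a student" as antecedent and "it" takes "a book"; both are donkey pronouns co-varying with the restrictor.
Strong reading: for every (t,b,s) with assigned(t,b,s), read(s,b).
Restrictor triples: (t2,b2,s2)→read(s2,b2) ✓  (t2,b2,s4)→read(s4,b2) ✓  (t2,b3,s4)→read(s4,b3) ✓  (t2,b4,s1)→read(s1,b4) ✓  (t2,b4,s2)→read(s2,b4) ✓  (t2,b4,s4)→read(s4,b4) ✓  (t4,b3,s3)→read(s3,b3) ✓  (t4,b3,s4)→read(s4,b3) ✓  (t4,b4,s3)→read(s3,b4) ✓  (t4,b4,s4)→read(s4,b4) ✓
Every restrictor triple satisfies the scope.

True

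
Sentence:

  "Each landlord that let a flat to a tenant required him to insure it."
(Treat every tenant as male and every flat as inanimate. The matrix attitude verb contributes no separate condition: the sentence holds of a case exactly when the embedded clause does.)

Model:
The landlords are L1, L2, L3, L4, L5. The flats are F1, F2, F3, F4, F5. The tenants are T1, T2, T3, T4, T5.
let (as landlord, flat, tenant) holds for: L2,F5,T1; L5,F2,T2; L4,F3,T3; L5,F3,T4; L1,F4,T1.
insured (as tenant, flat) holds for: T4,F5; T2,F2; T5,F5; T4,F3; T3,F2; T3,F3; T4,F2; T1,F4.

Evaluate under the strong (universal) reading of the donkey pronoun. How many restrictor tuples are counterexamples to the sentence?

1

"him" takes "a tenant" as antecedent and "it" takes "a flat"; both are donkey pronouns co-varying with the restrictor.
Strong reading: for every (l,f,t) with let(l,f,t), insured(t,f).
Restrictor triples: (L1,F4,T1)→insured(T1,F4) ✓  (L2,F5,T1)→insured(T1,F5) ✗  (L4,F3,T3)→insured(T3,F3) ✓  (L5,F2,T2)→insured(T2,F2) ✓  (L5,F3,T4)→insured(T4,F3) ✓
Counterexamples (restrictor triples failing the scope): 1.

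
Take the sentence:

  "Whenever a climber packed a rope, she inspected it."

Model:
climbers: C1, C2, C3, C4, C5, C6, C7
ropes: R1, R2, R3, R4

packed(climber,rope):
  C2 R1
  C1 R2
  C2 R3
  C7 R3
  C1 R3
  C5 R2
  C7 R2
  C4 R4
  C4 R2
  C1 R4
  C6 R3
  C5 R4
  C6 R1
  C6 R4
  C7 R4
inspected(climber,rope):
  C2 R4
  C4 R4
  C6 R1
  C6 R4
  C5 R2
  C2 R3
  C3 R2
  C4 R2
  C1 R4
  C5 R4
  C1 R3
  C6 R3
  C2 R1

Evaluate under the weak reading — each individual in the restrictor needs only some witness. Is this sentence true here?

"it" takes "a rope" as antecedent — a donkey pronoun bound across the clause boundary.
Weak reading: every climber c with some packed-rope has at least one packed-rope r such that inspected(c,r).
Per climber: C1:✓  C2:✓  C4:✓  C5:✓  C6:✓  C7:✗
C7 has no witness among its packed-ropes.

False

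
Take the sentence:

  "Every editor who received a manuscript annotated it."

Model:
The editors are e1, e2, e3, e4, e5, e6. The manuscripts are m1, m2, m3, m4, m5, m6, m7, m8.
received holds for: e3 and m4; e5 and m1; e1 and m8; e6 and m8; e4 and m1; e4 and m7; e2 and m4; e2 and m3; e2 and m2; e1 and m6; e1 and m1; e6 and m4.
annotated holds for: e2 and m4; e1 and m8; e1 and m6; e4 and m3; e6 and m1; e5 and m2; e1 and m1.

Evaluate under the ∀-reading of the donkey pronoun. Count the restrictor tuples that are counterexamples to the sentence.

8

"it" takes "a manuscript" as antecedent — a donkey pronoun bound across the clause boundary.
Strong reading: for every (e,m) with received(e,m), annotated(e,m).
Restrictor pairs: (e1,m1) ✓  (e1,m6) ✓  (e1,m8) ✓  (e2,m2) ✗  (e2,m3) ✗  (e2,m4) ✓  (e3,m4) ✗  (e4,m1) ✗  (e4,m7) ✗  (e5,m1) ✗  (e6,m4) ✗  (e6,m8) ✗
Counterexamples (restrictor pairs failing the scope): 8.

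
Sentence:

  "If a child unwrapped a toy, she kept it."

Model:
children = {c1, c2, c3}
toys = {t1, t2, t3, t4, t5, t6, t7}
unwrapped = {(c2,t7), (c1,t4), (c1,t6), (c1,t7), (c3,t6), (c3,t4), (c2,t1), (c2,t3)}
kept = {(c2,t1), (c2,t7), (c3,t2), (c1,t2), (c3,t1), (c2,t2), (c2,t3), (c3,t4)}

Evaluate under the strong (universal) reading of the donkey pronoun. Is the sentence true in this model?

"it" takes "a toy" as antecedent — a donkey pronoun bound across the clause boundary.
Strong reading: for every (c,t) with unwrapped(c,t), kept(c,t).
Restrictor pairs: (c1,t4) ✗  (c1,t6) ✗  (c1,t7) ✗  (c2,t1) ✓  (c2,t3) ✓  (c2,t7) ✓  (c3,t4) ✓  (c3,t6) ✗
Counterexample: (c1,t4) is in unwrapped but fails the scope.

False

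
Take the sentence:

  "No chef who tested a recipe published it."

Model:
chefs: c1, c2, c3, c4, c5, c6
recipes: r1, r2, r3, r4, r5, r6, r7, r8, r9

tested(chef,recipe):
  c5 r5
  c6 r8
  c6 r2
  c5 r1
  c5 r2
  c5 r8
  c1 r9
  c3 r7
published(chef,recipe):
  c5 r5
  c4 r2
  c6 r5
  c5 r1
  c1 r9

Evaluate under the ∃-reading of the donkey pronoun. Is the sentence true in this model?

False

"it" takes "a recipe" as antecedent — a donkey pronoun bound across the clause boundary.
Truth condition: for no (c,r) with tested(c,r) does published(c,r) hold.
Restrictor pairs — does the scope hold? (c1,r9):holds  (c3,r7):fails  (c5,r1):holds  (c5,r2):fails  (c5,r5):holds  (c5,r8):fails  (c6,r2):fails  (c6,r8):fails
Scope holds for 3 pair(s), so the sentence is false.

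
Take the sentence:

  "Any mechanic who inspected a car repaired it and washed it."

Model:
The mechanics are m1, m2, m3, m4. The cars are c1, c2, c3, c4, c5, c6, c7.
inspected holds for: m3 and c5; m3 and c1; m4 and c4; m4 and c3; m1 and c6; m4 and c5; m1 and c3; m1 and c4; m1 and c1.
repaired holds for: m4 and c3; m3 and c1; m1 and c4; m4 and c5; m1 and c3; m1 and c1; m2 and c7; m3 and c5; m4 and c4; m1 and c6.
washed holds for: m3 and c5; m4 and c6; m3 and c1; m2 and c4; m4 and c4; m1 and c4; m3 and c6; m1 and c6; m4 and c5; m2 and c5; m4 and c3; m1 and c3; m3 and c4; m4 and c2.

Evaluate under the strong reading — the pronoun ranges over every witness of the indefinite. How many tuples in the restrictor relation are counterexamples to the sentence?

"it" takes "a car" as antecedent — a donkey pronoun bound across the clause boundary.
Strong reading: for every (m,c) with inspected(m,c), repaired(m,c) ∧ washed(m,c).
Restrictor pairs: (m1,c1) ✗  (m1,c3) ✓  (m1,c4) ✓  (m1,c6) ✓  (m3,c1) ✓  (m3,c5) ✓  (m4,c3) ✓  (m4,c4) ✓  (m4,c5) ✓
Counterexamples (restrictor pairs failing the scope): 1.

1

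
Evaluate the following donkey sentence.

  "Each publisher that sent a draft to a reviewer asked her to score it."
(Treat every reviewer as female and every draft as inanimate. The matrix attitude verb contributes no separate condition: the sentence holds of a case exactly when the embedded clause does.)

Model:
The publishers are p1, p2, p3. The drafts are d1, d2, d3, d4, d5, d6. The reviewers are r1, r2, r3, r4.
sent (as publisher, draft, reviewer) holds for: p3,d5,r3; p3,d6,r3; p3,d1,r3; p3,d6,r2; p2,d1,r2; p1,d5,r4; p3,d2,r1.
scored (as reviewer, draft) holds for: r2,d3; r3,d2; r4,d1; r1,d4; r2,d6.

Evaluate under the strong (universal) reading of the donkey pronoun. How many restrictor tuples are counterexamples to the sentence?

"her" takes "a reviewer" as antecedent and "it" takes "a draft"; both are donkey pronouns co-varying with the restrictor.
Strong reading: for every (p,d,r) with sent(p,d,r), scored(r,d).
Restrictor triples: (p1,d5,r4)→scored(r4,d5) ✗  (p2,d1,r2)→scored(r2,d1) ✗  (p3,d1,r3)→scored(r3,d1) ✗  (p3,d2,r1)→scored(r1,d2) ✗  (p3,d5,r3)→scored(r3,d5) ✗  (p3,d6,r2)→scored(r2,d6) ✓  (p3,d6,r3)→scored(r3,d6) ✗
Counterexamples (restrictor triples failing the scope): 6.

6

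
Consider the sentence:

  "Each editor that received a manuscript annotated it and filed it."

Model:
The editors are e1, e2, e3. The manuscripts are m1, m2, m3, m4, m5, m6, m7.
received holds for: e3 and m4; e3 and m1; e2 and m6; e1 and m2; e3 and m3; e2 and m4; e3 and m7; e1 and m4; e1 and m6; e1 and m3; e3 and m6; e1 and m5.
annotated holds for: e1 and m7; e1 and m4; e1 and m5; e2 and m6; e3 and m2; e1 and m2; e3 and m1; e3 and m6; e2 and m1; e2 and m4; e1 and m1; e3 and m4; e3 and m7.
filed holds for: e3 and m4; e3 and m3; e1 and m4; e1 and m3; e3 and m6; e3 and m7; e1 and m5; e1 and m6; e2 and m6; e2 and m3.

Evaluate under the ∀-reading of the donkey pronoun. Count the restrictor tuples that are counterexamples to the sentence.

"it" takes "a manuscript" as antecedent — a donkey pronoun bound across the clause boundary.
Strong reading: for every (e,m) with received(e,m), annotated(e,m) ∧ filed(e,m).
Restrictor pairs: (e1,m2) ✗  (e1,m3) ✗  (e1,m4) ✓  (e1,m5) ✓  (e1,m6) ✗  (e2,m4) ✗  (e2,m6) ✓  (e3,m1) ✗  (e3,m3) ✗  (e3,m4) ✓  (e3,m6) ✓  (e3,m7) ✓
Counterexamples (restrictor pairs failing the scope): 6.

6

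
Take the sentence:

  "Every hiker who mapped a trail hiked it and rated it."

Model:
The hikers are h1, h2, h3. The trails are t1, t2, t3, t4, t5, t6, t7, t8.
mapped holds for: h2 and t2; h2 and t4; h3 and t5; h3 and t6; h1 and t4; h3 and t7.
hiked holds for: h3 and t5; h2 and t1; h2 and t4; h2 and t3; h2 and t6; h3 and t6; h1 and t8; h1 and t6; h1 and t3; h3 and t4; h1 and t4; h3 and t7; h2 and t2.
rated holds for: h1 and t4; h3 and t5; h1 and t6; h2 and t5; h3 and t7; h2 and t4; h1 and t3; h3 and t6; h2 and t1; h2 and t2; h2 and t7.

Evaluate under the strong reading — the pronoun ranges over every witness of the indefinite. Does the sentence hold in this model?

"it" takes "a trail" as antecedent — a donkey pronoun bound across the clause boundary.
Strong reading: for every (h,t) with mapped(h,t), hiked(h,t) ∧ rated(h,t).
Restrictor pairs: (h1,t4) ✓  (h2,t2) ✓  (h2,t4) ✓  (h3,t5) ✓  (h3,t6) ✓  (h3,t7) ✓
Every restrictor pair satisfies the scope.

True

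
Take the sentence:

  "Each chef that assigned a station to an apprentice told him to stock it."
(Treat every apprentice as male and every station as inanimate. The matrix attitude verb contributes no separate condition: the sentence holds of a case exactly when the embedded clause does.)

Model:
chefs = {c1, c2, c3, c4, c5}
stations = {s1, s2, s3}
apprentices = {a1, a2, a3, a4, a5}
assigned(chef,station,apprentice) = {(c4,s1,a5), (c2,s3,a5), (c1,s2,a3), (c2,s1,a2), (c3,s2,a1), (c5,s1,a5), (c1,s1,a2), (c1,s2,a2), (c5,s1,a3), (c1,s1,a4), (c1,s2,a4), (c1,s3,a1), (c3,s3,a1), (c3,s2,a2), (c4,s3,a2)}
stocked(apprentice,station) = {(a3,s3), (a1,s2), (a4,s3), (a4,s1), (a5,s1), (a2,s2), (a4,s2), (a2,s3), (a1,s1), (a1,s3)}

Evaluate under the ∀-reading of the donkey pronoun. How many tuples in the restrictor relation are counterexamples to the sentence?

"him" takes "an apprentice" as antecedent and "it" takes "a station"; both are donkey pronouns co-varying with the restrictor.
Strong reading: for every (c,s,a) with assigned(c,s,a), stocked(a,s).
Restrictor triples: (c1,s1,a2)→stocked(a2,s1) ✗  (c1,s1,a4)→stocked(a4,s1) ✓  (c1,s2,a2)→stocked(a2,s2) ✓  (c1,s2,a3)→stocked(a3,s2) ✗  (c1,s2,a4)→stocked(a4,s2) ✓  (c1,s3,a1)→stocked(a1,s3) ✓  (c2,s1,a2)→stocked(a2,s1) ✗  (c2,s3,a5)→stocked(a5,s3) ✗  (c3,s2,a1)→stocked(a1,s2) ✓  (c3,s2,a2)→stocked(a2,s2) ✓  (c3,s3,a1)→stocked(a1,s3) ✓  (c4,s1,a5)→stocked(a5,s1) ✓  (c4,s3,a2)→stocked(a2,s3) ✓  (c5,s1,a3)→stocked(a3,s1) ✗  (c5,s1,a5)→stocked(a5,s1) ✓
Counterexamples (restrictor triples failing the scope): 5.

5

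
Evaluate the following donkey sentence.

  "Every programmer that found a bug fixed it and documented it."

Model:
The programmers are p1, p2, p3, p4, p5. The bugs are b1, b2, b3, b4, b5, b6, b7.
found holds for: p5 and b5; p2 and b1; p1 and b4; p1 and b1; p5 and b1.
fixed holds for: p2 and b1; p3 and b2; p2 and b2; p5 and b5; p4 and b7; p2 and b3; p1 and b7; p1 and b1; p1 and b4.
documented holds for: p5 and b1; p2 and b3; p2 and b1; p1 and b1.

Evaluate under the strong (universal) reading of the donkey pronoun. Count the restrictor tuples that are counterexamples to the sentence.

3

"it" takes "a bug" as antecedent — a donkey pronoun bound across the clause boundary.
Strong reading: for every (p,b) with found(p,b), fixed(p,b) ∧ documented(p,b).
Restrictor pairs: (p1,b1) ✓  (p1,b4) ✗  (p2,b1) ✓  (p5,b1) ✗  (p5,b5) ✗
Counterexamples (restrictor pairs failing the scope): 3.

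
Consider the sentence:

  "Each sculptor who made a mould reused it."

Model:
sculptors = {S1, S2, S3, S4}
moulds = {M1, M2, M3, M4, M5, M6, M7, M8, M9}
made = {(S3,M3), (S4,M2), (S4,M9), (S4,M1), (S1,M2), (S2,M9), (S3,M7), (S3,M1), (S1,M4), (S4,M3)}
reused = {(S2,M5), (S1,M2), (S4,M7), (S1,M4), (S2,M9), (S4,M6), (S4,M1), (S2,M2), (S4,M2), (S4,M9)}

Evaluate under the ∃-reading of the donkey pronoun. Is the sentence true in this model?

False

"it" takes "a mould" as antecedent — a donkey pronoun bound across the clause boundary.
Weak reading: every sculptor s with some made-mould has at least one made-mould m such that reused(s,m).
Per sculptor: S1:✓  S2:✓  S3:✗  S4:✓
S3 has no witness among its made-moulds.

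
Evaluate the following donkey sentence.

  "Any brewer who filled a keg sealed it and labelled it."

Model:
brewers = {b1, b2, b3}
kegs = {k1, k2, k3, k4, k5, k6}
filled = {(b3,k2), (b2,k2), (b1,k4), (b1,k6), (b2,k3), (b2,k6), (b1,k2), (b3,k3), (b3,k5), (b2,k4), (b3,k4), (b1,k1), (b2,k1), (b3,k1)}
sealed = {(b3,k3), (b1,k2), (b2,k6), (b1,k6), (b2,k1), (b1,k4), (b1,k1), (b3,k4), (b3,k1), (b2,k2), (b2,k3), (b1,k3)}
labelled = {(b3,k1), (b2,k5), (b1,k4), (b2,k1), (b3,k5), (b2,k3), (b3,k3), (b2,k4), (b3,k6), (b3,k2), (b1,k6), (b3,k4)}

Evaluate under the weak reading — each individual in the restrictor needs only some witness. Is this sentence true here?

True

"it" takes "a keg" as antecedent — a donkey pronoun bound across the clause boundary.
Weak reading: every brewer b with some filled-keg has at least one filled-keg k such that sealed(b,k) ∧ labelled(b,k).
Per brewer: b1:✓  b2:✓  b3:✓
Every brewer in the restrictor has a witness.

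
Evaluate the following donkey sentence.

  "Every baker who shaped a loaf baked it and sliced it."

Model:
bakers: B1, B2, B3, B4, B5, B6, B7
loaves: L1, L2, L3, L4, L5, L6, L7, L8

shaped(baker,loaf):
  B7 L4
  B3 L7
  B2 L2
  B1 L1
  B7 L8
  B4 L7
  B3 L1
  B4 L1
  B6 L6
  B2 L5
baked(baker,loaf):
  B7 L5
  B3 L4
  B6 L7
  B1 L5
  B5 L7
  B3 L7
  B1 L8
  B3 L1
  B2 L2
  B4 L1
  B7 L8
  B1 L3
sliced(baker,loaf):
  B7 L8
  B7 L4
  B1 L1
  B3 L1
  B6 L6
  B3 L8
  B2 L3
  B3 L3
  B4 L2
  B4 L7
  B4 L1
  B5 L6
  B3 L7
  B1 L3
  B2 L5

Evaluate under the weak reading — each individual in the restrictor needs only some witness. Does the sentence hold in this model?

False

"it" takes "a loaf" as antecedent — a donkey pronoun bound across the clause boundary.
Weak reading: every baker b with some shaped-loaf has at least one shaped-loaf l such that baked(b,l) ∧ sliced(b,l).
Per baker: B1:✗  B2:✗  B3:✓  B4:✓  B6:✗  B7:✓
B1 has no witness among its shaped-loaves.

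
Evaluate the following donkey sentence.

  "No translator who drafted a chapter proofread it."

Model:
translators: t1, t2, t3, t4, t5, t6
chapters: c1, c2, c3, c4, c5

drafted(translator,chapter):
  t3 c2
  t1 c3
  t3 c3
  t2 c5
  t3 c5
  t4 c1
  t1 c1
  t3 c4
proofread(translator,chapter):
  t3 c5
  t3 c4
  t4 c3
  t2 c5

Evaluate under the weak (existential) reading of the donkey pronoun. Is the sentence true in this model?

False

"it" takes "a chapter" as antecedent — a donkey pronoun bound across the clause boundary.
Truth condition: for no (t,c) with drafted(t,c) does proofread(t,c) hold.
Restrictor pairs — does the scope hold? (t1,c1):fails  (t1,c3):fails  (t2,c5):holds  (t3,c2):fails  (t3,c3):fails  (t3,c4):holds  (t3,c5):holds  (t4,c1):fails
Scope holds for 3 pair(s), so the sentence is false.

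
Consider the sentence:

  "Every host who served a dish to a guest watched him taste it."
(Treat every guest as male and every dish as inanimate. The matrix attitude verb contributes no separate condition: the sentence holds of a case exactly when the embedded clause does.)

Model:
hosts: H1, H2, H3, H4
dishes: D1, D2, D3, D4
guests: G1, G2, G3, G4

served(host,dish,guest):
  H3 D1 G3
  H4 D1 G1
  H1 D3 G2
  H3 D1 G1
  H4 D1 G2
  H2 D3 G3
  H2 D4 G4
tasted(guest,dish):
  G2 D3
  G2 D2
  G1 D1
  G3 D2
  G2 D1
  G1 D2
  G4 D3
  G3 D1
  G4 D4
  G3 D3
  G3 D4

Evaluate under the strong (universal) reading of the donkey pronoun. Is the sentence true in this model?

"him" takes "a guest" as antecedent and "it" takes "a dish"; both are donkey pronouns co-varying with the restrictor.
Strong reading: for every (h,d,g) with served(h,d,g), tasted(g,d).
Restrictor triples: (H1,D3,G2)→tasted(G2,D3) ✓  (H2,D3,G3)→tasted(G3,D3) ✓  (H2,D4,G4)→tasted(G4,D4) ✓  (H3,D1,G1)→tasted(G1,D1) ✓  (H3,D1,G3)→tasted(G3,D1) ✓  (H4,D1,G1)→tasted(G1,D1) ✓  (H4,D1,G2)→tasted(G2,D1) ✓
Every restrictor triple satisfies the scope.

True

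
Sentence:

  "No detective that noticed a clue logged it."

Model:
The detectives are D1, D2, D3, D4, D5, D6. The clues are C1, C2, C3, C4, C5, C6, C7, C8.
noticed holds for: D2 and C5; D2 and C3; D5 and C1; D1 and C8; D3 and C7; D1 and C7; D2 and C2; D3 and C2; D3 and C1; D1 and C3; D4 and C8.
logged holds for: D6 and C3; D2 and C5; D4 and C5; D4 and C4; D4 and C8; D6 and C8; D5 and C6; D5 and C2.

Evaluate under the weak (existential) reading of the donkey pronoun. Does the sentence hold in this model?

False

"it" takes "a clue" as antecedent — a donkey pronoun bound across the clause boundary.
Truth condition: for no (d,c) with noticed(d,c) does logged(d,c) hold.
Restrictor pairs — does the scope hold? (D1,C3):fails  (D1,C7):fails  (D1,C8):fails  (D2,C2):fails  (D2,C3):fails  (D2,C5):holds  (D3,C1):fails  (D3,C2):fails  (D3,C7):fails  (D4,C8):holds  (D5,C1):fails
Scope holds for 2 pair(s), so the sentence is false.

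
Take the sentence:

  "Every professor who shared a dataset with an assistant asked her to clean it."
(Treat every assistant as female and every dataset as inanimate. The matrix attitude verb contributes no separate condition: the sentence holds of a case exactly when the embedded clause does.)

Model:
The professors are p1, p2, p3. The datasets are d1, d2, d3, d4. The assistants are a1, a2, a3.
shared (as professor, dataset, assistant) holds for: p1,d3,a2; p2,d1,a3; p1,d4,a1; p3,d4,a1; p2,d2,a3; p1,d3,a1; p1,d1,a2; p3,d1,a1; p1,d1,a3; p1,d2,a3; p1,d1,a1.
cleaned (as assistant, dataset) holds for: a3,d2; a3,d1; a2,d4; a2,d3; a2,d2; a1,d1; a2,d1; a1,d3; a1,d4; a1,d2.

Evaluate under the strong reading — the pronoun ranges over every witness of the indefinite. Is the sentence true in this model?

"her" takes "an assistant" as antecedent and "it" takes "a dataset"; both are donkey pronouns co-varying with the restrictor.
Strong reading: for every (p,d,a) with shared(p,d,a), cleaned(a,d).
Restrictor triples: (p1,d1,a1)→cleaned(a1,d1) ✓  (p1,d1,a2)→cleaned(a2,d1) ✓  (p1,d1,a3)→cleaned(a3,d1) ✓  (p1,d2,a3)→cleaned(a3,d2) ✓  (p1,d3,a1)→cleaned(a1,d3) ✓  (p1,d3,a2)→cleaned(a2,d3) ✓  (p1,d4,a1)→cleaned(a1,d4) ✓  (p2,d1,a3)→cleaned(a3,d1) ✓  (p2,d2,a3)→cleaned(a3,d2) ✓  (p3,d1,a1)→cleaned(a1,d1) ✓  (p3,d4,a1)→cleaned(a1,d4) ✓
Every restrictor triple satisfies the scope.

True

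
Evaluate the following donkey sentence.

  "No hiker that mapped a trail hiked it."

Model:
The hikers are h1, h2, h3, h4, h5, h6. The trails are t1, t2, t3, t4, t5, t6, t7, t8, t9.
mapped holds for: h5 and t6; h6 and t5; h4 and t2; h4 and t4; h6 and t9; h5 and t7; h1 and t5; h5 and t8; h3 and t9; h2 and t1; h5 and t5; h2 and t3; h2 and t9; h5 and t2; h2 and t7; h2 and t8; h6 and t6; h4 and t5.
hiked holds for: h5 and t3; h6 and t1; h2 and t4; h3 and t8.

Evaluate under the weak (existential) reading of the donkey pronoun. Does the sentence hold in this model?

"it" takes "a trail" as antecedent — a donkey pronoun bound across the clause boundary.
Truth condition: for no (h,t) with mapped(h,t) does hiked(h,t) hold.
Restrictor pairs — does the scope hold? (h1,t5):fails  (h2,t1):fails  (h2,t3):fails  (h2,t7):fails  (h2,t8):fails  (h2,t9):fails  (h3,t9):fails  (h4,t2):fails  (h4,t4):fails  (h4,t5):fails  (h5,t2):fails  (h5,t5):fails  (h5,t6):fails  (h5,t7):fails  (h5,t8):fails  (h6,t5):fails  (h6,t6):fails  (h6,t9):fails
Scope holds for no restrictor pair, so the sentence is true.

True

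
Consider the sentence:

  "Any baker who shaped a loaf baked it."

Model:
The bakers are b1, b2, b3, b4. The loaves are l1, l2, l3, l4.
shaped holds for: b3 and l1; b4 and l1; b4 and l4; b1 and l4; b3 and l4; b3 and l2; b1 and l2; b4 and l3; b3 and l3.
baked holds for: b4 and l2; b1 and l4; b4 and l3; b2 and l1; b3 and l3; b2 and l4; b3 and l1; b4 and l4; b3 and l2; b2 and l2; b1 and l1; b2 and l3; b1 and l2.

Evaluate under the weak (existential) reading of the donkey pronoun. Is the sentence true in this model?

"it" takes "a loaf" as antecedent — a donkey pronoun bound across the clause boundary.
Weak reading: every baker b with some shaped-loaf has at least one shaped-loaf l such that baked(b,l).
Per baker: b1:✓  b3:✓  b4:✓
Every baker in the restrictor has a witness.

True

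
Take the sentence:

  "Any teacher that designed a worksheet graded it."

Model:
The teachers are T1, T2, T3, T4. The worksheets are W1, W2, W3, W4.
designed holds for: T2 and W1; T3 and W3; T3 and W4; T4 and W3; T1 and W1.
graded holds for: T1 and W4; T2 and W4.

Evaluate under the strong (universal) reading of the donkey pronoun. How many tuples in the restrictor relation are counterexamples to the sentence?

5

"it" takes "a worksheet" as antecedent — a donkey pronoun bound across the clause boundary.
Strong reading: for every (t,w) with designed(t,w), graded(t,w).
Restrictor pairs: (T1,W1) ✗  (T2,W1) ✗  (T3,W3) ✗  (T3,W4) ✗  (T4,W3) ✗
Counterexamples (restrictor pairs failing the scope): 5.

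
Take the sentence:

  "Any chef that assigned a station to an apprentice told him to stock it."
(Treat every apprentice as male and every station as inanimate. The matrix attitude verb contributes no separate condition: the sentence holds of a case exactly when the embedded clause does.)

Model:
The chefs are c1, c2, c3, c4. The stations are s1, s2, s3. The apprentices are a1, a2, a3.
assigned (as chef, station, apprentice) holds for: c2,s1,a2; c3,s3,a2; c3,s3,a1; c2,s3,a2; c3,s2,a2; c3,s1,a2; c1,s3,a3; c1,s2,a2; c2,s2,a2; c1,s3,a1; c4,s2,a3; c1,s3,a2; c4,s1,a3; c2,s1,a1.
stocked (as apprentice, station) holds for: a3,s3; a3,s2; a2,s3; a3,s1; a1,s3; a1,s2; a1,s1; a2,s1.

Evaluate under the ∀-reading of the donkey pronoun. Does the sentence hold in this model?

False

"him" takes "an apprentice" as antecedent and "it" takes "a station"; both are donkey pronouns co-varying with the restrictor.
Strong reading: for every (c,s,a) with assigned(c,s,a), stocked(a,s).
Restrictor triples: (c1,s2,a2)→stocked(a2,s2) ✗  (c1,s3,a1)→stocked(a1,s3) ✓  (c1,s3,a2)→stocked(a2,s3) ✓  (c1,s3,a3)→stocked(a3,s3) ✓  (c2,s1,a1)→stocked(a1,s1) ✓  (c2,s1,a2)→stocked(a2,s1) ✓  (c2,s2,a2)→stocked(a2,s2) ✗  (c2,s3,a2)→stocked(a2,s3) ✓  (c3,s1,a2)→stocked(a2,s1) ✓  (c3,s2,a2)→stocked(a2,s2) ✗  (c3,s3,a1)→stocked(a1,s3) ✓  (c3,s3,a2)→stocked(a2,s3) ✓  (c4,s1,a3)→stocked(a3,s1) ✓  (c4,s2,a3)→stocked(a3,s2) ✓
Counterexample: (c1,s2,a2) — stocked(a2,s2) does not hold.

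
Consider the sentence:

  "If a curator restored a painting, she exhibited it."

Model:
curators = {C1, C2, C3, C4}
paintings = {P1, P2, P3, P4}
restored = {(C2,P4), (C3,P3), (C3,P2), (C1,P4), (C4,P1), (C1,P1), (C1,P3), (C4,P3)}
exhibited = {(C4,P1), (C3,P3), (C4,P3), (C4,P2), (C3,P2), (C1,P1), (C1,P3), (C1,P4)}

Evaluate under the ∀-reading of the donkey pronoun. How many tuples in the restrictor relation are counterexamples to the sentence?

1

"it" takes "a painting" as antecedent — a donkey pronoun bound across the clause boundary.
Strong reading: for every (c,p) with restored(c,p), exhibited(c,p).
Restrictor pairs: (C1,P1) ✓  (C1,P3) ✓  (C1,P4) ✓  (C2,P4) ✗  (C3,P2) ✓  (C3,P3) ✓  (C4,P1) ✓  (C4,P3) ✓
Counterexamples (restrictor pairs failing the scope): 1.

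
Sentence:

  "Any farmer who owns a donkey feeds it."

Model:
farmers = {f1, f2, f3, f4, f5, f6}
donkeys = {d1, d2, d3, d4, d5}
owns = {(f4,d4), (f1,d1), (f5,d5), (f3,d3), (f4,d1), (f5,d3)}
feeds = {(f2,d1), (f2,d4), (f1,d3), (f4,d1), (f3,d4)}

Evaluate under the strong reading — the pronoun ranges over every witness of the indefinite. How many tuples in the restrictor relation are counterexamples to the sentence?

"it" takes "a donkey" as antecedent — a donkey pronoun bound across the clause boundary.
Strong reading: for every (f,d) with owns(f,d), feeds(f,d).
Restrictor pairs: (f1,d1) ✗  (f3,d3) ✗  (f4,d1) ✓  (f4,d4) ✗  (f5,d3) ✗  (f5,d5) ✗
Counterexamples (restrictor pairs failing the scope): 5.

5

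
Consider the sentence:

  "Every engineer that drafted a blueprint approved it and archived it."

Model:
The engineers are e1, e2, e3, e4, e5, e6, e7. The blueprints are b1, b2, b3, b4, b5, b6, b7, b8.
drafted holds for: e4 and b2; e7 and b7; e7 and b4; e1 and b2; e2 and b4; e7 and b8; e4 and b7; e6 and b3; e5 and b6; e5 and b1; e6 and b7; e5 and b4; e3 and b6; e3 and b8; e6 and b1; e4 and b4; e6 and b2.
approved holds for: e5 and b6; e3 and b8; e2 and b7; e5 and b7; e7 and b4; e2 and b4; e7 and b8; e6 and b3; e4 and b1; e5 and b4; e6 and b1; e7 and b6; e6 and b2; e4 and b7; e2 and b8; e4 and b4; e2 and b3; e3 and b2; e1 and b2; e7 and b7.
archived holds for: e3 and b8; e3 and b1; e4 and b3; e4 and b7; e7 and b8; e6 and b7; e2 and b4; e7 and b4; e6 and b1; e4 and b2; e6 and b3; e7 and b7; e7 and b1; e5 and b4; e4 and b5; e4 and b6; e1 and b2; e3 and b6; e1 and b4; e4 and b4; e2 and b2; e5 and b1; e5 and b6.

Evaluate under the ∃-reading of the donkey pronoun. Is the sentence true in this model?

True

"it" takes "a blueprint" as antecedent — a donkey pronoun bound across the clause boundary.
Weak reading: every engineer e with some drafted-blueprint has at least one drafted-blueprint b such that approved(e,b) ∧ archived(e,b).
Per engineer: e1:✓  e2:✓  e3:✓  e4:✓  e5:✓  e6:✓  e7:✓
Every engineer in the restrictor has a witness.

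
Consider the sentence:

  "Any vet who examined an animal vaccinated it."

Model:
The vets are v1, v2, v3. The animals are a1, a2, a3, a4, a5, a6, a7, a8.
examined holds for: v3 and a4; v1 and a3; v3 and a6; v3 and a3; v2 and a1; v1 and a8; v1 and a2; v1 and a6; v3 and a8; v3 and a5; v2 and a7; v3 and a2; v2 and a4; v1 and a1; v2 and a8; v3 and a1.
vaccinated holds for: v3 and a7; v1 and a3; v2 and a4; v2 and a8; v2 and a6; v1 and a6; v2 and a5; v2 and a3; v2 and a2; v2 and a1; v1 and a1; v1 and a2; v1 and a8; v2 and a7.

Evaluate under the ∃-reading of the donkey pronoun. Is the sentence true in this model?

False

"it" takes "an animal" as antecedent — a donkey pronoun bound across the clause boundary.
Weak reading: every vet v with some examined-animal has at least one examined-animal a such that vaccinated(v,a).
Per vet: v1:✓  v2:✓  v3:✗
v3 has no witness among its examined-animals.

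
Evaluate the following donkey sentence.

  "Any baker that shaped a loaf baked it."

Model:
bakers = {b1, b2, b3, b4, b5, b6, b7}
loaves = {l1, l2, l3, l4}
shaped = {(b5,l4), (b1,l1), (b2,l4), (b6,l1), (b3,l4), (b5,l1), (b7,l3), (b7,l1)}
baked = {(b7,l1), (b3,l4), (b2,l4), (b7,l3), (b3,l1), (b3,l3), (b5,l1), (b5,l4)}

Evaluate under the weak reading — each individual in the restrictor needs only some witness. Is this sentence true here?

False

"it" takes "a loaf" as antecedent — a donkey pronoun bound across the clause boundary.
Weak reading: every baker b with some shaped-loaf has at least one shaped-loaf l such that baked(b,l).
Per baker: b1:✗  b2:✓  b3:✓  b5:✓  b6:✗  b7:✓
b1 has no witness among its shaped-loaves.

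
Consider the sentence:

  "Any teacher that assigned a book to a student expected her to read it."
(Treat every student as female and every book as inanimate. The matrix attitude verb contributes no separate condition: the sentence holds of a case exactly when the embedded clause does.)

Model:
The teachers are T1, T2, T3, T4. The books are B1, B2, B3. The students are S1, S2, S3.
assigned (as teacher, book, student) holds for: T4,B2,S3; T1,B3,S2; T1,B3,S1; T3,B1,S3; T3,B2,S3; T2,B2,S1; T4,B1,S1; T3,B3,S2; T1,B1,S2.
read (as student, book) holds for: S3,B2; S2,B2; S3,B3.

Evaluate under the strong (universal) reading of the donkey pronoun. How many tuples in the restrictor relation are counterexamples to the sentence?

7

"her" takes "a student" as antecedent and "it" takes "a book"; both are donkey pronouns co-varying with the restrictor.
Strong reading: for every (t,b,s) with assigned(t,b,s), read(s,b).
Restrictor triples: (T1,B1,S2)→read(S2,B1) ✗  (T1,B3,S1)→read(S1,B3) ✗  (T1,B3,S2)→read(S2,B3) ✗  (T2,B2,S1)→read(S1,B2) ✗  (T3,B1,S3)→read(S3,B1) ✗  (T3,B2,S3)→read(S3,B2) ✓  (T3,B3,S2)→read(S2,B3) ✗  (T4,B1,S1)→read(S1,B1) ✗  (T4,B2,S3)→read(S3,B2) ✓
Counterexamples (restrictor triples failing the scope): 7.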